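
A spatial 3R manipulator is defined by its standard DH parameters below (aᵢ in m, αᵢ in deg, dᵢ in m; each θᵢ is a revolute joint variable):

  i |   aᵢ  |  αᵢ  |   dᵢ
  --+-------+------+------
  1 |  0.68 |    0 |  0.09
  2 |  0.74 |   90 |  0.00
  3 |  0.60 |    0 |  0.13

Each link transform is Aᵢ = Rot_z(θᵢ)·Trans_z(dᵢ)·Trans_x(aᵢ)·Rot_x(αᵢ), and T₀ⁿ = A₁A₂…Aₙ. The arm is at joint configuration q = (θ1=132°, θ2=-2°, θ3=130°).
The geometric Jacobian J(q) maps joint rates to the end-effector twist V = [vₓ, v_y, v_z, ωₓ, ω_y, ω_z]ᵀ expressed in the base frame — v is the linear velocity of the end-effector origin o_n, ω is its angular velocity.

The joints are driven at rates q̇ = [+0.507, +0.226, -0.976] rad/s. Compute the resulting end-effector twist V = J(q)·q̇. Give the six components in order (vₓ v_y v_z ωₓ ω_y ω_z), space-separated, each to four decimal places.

o_n = [-0.5832, 0.8603, 0.5496]
J₁: ẑ×o_n = [-0.8603, -0.5832, 0.0000], ω = ẑ
J2: z=[0.0000, 0.0000, 1.0000] o=[-0.4550, 0.5053, 0.0900] → [-0.3550, -0.1282, 0.0000, 0.0000, 0.0000, 1.0000]
J3: z=[0.7660, 0.6428, 0.0000] o=[-0.9307, 1.0722, 0.0900] → [0.2954, -0.3521, -0.3857, 0.7660, 0.6428, 0.0000]
V = J·q̇ = [-0.8048, 0.0190, 0.3764, -0.7477, -0.6274, 0.7330]

-0.8048 0.0190 0.3764 -0.7477 -0.6274 0.7330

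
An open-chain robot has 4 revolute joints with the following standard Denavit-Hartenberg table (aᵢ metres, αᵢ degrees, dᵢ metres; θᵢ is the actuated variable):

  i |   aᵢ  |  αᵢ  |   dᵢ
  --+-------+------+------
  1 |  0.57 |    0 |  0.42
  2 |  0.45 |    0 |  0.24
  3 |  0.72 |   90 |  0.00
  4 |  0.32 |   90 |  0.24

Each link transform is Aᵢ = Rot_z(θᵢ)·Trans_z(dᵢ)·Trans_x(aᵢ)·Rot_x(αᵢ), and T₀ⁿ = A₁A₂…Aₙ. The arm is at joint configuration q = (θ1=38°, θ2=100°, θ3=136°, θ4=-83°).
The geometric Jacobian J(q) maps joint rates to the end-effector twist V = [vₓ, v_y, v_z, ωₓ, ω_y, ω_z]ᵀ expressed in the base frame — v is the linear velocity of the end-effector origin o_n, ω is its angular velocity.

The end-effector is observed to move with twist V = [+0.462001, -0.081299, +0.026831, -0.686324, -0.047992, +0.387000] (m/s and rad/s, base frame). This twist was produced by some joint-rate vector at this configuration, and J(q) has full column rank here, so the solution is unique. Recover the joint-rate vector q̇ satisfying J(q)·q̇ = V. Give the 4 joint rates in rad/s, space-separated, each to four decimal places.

o_n = [-0.0717, -0.1219, 0.3424]
J₁: ẑ×o_n = [0.1219, -0.0717, 0.0000], ω = ẑ
J2: z=[0.0000, 0.0000, 1.0000] o=[0.4492, 0.3509, 0.4200] → [0.4728, -0.5209, 0.0000, 0.0000, 0.0000, 1.0000]
J3: z=[0.0000, 0.0000, 1.0000] o=[0.1148, 0.6520, 0.6600] → [0.7739, -0.1865, 0.0000, 0.0000, 0.0000, 1.0000]
J4: z=[-0.9976, -0.0698, 0.0000] o=[0.1650, -0.0662, 0.6600] → [0.0222, -0.3168, 0.0390, -0.9976, -0.0698, 0.0000]
q̇ = J⁺·V = [0.0540, -0.6060, 0.9390, 0.6880]

0.0540 -0.6060 0.9390 0.6880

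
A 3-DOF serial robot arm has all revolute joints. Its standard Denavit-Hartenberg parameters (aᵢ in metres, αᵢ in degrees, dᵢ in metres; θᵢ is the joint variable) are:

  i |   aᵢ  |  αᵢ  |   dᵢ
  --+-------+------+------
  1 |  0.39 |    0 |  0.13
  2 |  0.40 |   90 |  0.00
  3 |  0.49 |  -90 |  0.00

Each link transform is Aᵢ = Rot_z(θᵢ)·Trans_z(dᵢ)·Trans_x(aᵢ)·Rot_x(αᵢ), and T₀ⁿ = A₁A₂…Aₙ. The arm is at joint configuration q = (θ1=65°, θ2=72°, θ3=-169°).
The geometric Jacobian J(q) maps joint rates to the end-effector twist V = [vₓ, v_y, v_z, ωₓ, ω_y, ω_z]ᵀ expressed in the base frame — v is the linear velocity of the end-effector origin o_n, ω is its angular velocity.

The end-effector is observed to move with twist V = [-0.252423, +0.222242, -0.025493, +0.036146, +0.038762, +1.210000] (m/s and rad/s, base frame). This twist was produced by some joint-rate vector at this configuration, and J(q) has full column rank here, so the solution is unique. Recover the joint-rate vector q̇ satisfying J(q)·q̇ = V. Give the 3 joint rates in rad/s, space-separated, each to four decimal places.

0.8930 0.3170 0.0530

o_n = [0.2241, 0.2982, 0.0365]
J₁: ẑ×o_n = [-0.2982, 0.2241, 0.0000], ω = ẑ
J2: z=[0.0000, 0.0000, 1.0000] o=[0.1648, 0.3535, 0.1300] → [0.0552, 0.0592, -0.0000, 0.0000, 0.0000, 1.0000]
J3: z=[0.6820, 0.7314, 0.0000] o=[-0.1277, 0.6263, 0.1300] → [-0.0684, 0.0638, -0.4810, 0.6820, 0.7314, 0.0000]
q̇ = J⁺·V = [0.8930, 0.3170, 0.0530]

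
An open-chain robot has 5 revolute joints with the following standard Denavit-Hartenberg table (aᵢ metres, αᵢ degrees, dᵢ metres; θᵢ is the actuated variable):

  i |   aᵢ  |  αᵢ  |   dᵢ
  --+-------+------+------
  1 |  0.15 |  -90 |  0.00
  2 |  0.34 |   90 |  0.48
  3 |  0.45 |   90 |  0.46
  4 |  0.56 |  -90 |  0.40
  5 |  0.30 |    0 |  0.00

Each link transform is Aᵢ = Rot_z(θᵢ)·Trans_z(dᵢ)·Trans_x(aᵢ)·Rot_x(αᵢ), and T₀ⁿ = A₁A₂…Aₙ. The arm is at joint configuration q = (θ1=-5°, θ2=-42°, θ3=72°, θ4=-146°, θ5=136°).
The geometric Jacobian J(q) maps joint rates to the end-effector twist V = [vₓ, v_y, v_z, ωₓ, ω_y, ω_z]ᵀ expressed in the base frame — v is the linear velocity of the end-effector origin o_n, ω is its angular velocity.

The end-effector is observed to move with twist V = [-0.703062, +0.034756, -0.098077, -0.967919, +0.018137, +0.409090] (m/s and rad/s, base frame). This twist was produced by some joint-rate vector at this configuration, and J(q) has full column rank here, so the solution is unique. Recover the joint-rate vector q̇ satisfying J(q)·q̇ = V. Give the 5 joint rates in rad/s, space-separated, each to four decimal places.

o_n = [0.4457, 0.5406, 0.5823]
J₁: ẑ×o_n = [-0.5406, 0.4457, 0.0000], ω = ẑ
J2: z=[0.0872, 0.9962, 0.0000] o=[0.1494, -0.0131, 0.0000] → [0.5801, -0.0508, -0.2469, 0.0872, 0.9962, 0.0000]
J3: z=[-0.6666, 0.0583, 0.7431] o=[0.4430, 0.4431, 0.2275] → [-0.0518, 0.2385, -0.0652, -0.6666, 0.0583, 0.7431]
J4: z=[0.6772, -0.3694, 0.6364] o=[0.2766, 0.8872, 0.6624] → [0.2502, 0.1619, -0.1723, 0.6772, -0.3694, 0.6364]
J5: z=[0.7269, 0.4703, -0.5005] o=[0.6115, 0.2906, 0.5882] → [0.1223, 0.0873, 0.2597, 0.7269, 0.4703, -0.5005]
q̇ = J⁺·V = [0.8810, 0.1600, -0.4970, -0.9130, -0.9560]

0.8810 0.1600 -0.4970 -0.9130 -0.9560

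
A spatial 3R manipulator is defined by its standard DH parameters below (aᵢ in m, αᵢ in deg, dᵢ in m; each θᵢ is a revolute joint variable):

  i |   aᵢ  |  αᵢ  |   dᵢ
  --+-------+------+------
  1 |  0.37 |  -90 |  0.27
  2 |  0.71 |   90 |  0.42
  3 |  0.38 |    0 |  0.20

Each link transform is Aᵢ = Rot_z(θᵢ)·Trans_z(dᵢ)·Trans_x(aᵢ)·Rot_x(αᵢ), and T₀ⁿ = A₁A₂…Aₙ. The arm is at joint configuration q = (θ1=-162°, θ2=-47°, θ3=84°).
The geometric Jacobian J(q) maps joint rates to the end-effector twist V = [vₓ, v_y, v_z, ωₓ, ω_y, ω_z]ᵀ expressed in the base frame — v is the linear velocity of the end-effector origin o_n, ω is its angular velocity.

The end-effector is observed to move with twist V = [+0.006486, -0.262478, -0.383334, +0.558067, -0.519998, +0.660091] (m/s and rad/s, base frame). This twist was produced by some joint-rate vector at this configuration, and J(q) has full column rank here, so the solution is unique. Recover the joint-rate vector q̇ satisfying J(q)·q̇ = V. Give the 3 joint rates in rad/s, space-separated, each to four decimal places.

o_n = [-0.4525, -0.9860, 0.9547]
J₁: ẑ×o_n = [0.9860, -0.4525, 0.0000], ω = ẑ
J2: z=[0.3090, -0.9511, 0.0000] o=[-0.3519, -0.1143, 0.2700] → [-0.6512, -0.2116, -0.3650, 0.3090, -0.9511, 0.0000]
J3: z=[0.6956, 0.2260, 0.6820] o=[-0.6826, -0.6634, 0.7893] → [0.2574, 0.0419, -0.2764, 0.6956, 0.2260, 0.6820]
q̇ = J⁺·V = [0.3150, 0.6670, 0.5060]

0.3150 0.6670 0.5060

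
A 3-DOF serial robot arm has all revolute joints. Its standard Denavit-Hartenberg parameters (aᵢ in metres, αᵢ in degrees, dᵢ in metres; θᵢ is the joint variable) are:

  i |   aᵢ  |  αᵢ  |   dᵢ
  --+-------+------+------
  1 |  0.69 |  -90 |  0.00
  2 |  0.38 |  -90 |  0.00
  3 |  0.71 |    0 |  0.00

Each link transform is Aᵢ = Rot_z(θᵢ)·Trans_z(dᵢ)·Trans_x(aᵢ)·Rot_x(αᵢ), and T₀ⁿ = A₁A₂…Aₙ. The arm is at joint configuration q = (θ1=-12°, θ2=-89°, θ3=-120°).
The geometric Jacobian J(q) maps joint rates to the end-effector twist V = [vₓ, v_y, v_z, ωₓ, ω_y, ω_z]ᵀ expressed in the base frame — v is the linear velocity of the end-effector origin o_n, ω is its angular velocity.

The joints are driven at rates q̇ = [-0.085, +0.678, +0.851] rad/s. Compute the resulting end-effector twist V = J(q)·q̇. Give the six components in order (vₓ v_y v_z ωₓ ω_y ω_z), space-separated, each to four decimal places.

0.1272 0.2218 0.5229 0.9732 0.4863 -0.0999

o_n = [0.8032, 0.4579, 0.0250]
J₁: ẑ×o_n = [-0.4579, 0.8032, 0.0000], ω = ẑ
J2: z=[0.2079, 0.9781, 0.0000] o=[0.6749, -0.1435, 0.0000] → [0.0244, -0.0052, -0.0004, 0.2079, 0.9781, 0.0000]
J3: z=[0.9780, -0.2079, -0.0175] o=[0.6814, -0.1448, 0.3799] → [0.0843, 0.3450, 0.6148, 0.9780, -0.2079, -0.0175]
V = J·q̇ = [0.1272, 0.2218, 0.5229, 0.9732, 0.4863, -0.0999]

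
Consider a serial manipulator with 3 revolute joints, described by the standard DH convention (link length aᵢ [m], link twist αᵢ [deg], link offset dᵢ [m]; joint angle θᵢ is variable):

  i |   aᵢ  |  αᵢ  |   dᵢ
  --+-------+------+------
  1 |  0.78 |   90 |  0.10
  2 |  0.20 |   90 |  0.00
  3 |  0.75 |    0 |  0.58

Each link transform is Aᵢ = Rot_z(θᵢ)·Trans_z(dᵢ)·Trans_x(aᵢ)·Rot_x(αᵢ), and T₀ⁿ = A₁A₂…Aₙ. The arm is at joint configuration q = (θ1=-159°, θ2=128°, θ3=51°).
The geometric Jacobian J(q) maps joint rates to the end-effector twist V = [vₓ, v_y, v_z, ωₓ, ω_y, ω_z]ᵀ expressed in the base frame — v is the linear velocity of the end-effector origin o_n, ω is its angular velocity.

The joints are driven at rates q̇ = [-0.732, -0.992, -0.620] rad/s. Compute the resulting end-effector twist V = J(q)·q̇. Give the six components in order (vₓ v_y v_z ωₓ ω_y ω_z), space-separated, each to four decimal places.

o_n = [-0.9775, 0.2491, 0.9866]
J₁: ẑ×o_n = [-0.2491, -0.9775, 0.0000], ω = ẑ
J2: z=[-0.3584, 0.9336, 0.0000] o=[-0.7282, -0.2795, 0.1000] → [0.8277, 0.3177, 0.0433, -0.3584, 0.9336, 0.0000]
J3: z=[-0.7357, -0.2824, 0.6157] o=[-0.6132, -0.2354, 0.2576] → [-0.5042, 0.3120, -0.4593, -0.7357, -0.2824, 0.6157]
V = J·q̇ = [-0.3262, 0.2069, 0.2418, 0.8116, -0.7510, -1.1137]

-0.3262 0.2069 0.2418 0.8116 -0.7510 -1.1137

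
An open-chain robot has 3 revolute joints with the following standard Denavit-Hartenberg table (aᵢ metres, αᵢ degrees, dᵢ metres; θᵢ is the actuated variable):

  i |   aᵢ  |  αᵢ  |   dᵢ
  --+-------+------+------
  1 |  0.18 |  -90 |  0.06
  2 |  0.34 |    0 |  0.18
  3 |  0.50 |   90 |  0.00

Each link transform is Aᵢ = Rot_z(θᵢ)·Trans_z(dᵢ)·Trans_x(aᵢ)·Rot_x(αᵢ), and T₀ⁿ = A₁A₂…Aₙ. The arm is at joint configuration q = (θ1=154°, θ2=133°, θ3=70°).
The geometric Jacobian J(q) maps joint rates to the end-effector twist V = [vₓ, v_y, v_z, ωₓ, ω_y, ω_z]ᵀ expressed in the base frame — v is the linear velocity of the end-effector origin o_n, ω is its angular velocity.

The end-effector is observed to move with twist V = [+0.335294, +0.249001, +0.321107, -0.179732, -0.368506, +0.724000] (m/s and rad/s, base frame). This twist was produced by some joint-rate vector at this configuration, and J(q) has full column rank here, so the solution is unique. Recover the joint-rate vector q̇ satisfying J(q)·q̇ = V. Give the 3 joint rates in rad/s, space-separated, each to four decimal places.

0.7240 0.5710 -0.1610

o_n = [0.3814, -0.3863, 0.0067]
J₁: ẑ×o_n = [0.3863, 0.3814, -0.0000], ω = ẑ
J2: z=[-0.4384, -0.8988, 0.0000] o=[-0.1618, 0.0789, 0.0600] → [0.0479, -0.0234, 0.6921, -0.4384, -0.8988, 0.0000]
J3: z=[-0.4384, -0.8988, 0.0000] o=[-0.0323, -0.1845, -0.1887] → [-0.1756, 0.0856, 0.4603, -0.4384, -0.8988, 0.0000]
q̇ = J⁺·V = [0.7240, 0.5710, -0.1610]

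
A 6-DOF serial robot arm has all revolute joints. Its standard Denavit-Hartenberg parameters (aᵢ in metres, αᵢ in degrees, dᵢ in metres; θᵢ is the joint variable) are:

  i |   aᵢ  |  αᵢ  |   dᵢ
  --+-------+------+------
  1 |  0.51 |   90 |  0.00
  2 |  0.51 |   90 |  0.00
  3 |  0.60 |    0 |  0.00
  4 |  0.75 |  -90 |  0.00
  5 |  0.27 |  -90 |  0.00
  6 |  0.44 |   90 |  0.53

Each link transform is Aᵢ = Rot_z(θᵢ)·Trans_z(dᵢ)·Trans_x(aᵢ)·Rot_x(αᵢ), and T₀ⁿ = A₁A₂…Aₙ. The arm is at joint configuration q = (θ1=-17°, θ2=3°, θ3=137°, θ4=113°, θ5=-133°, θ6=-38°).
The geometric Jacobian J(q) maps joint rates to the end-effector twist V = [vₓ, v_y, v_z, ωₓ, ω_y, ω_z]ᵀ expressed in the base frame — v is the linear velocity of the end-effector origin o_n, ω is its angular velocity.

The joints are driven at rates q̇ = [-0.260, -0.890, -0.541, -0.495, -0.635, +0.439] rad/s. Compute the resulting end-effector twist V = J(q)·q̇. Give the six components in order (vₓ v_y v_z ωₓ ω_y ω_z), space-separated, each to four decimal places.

o_n = [0.7097, 0.1566, -0.8072]
J₁: ẑ×o_n = [-0.1566, 0.7097, 0.0000], ω = ẑ
J2: z=[-0.2924, -0.9563, 0.0000] o=[0.4877, -0.1491, 0.0000] → [0.7719, -0.2360, 0.1229, -0.2924, -0.9563, 0.0000]
J3: z=[0.0500, -0.0153, -0.9986] o=[0.9748, -0.2980, 0.0267] → [0.4667, 0.3064, 0.0187, 0.0500, -0.0153, -0.9986]
J4: z=[0.0500, -0.0153, -0.9986] o=[0.4361, -0.5612, 0.0037] → [0.7292, -0.2327, 0.0401, 0.0500, -0.0153, -0.9986]
J5: z=[0.9974, 0.0527, 0.0492] o=[0.3971, 0.1877, -0.0097] → [-0.0405, 0.8108, -0.0475, 0.9974, 0.0527, 0.0492]
J6: z=[-0.0038, 0.7198, -0.6942] o=[0.4166, 0.0008, -0.2036] → [-0.3263, -0.2058, -0.2116, -0.0038, 0.7198, -0.6942]
V = J·q̇ = [-1.3773, -0.6303, -0.2021, -0.4267, 1.1495, 0.4386]

-1.3773 -0.6303 -0.2021 -0.4267 1.1495 0.4386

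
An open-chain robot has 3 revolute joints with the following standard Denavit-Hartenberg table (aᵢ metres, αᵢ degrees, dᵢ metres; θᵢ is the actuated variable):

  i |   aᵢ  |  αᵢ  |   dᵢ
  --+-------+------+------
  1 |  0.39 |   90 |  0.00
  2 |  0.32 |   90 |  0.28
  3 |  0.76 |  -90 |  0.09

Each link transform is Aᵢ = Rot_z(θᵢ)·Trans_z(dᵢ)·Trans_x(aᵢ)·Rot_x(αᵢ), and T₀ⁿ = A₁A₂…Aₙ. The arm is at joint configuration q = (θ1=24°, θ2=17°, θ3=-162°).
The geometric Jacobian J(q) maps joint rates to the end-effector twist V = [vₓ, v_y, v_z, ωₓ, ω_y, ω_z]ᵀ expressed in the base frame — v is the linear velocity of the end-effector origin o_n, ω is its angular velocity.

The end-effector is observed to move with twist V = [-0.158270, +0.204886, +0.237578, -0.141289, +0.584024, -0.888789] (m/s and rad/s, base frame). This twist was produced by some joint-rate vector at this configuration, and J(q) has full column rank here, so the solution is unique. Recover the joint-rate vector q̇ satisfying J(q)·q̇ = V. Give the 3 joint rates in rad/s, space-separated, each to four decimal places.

o_n = [0.0468, -0.0286, -0.2038]
J₁: ẑ×o_n = [0.0286, 0.0468, -0.0000], ω = ẑ
J2: z=[0.4067, -0.9135, 0.0000] o=[0.3563, 0.1586, 0.0000] → [0.1862, 0.0829, -0.3589, 0.4067, -0.9135, 0.0000]
J3: z=[0.2671, 0.1189, -0.9563] o=[0.7497, 0.0273, 0.0936] → [-0.0888, 0.7517, 0.0687, 0.2671, 0.1189, -0.9563]
q̇ = J⁺·V = [-0.5340, -0.5910, 0.3710]

-0.5340 -0.5910 0.3710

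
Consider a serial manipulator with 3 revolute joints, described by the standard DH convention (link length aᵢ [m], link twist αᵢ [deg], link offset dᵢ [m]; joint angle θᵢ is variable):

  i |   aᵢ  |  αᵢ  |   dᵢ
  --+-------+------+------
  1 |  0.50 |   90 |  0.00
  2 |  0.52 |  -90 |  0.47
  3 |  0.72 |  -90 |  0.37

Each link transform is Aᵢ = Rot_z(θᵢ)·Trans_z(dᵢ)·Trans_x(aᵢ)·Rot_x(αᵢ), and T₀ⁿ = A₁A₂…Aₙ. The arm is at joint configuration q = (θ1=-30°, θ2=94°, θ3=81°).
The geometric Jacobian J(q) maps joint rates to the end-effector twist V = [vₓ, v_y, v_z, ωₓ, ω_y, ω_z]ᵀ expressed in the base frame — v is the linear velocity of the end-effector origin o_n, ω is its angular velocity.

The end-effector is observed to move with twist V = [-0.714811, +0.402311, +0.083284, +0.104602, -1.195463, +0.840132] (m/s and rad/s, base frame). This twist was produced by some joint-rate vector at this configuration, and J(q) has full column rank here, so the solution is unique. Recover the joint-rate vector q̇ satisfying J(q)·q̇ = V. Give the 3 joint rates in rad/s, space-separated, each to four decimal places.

0.7920 0.9830 -0.6900

o_n = [0.1957, 0.1654, 0.6053]
J₁: ẑ×o_n = [-0.1654, 0.1957, 0.0000], ω = ẑ
J2: z=[-0.5000, -0.8660, 0.0000] o=[0.4330, -0.2500, 0.0000] → [-0.5242, 0.3026, -0.4132, -0.5000, -0.8660, 0.0000]
J3: z=[-0.8639, 0.4988, -0.0698] o=[0.1666, -0.6389, 0.5187] → [0.0993, 0.0727, -0.7094, -0.8639, 0.4988, -0.0698]
q̇ = J⁺·V = [0.7920, 0.9830, -0.6900]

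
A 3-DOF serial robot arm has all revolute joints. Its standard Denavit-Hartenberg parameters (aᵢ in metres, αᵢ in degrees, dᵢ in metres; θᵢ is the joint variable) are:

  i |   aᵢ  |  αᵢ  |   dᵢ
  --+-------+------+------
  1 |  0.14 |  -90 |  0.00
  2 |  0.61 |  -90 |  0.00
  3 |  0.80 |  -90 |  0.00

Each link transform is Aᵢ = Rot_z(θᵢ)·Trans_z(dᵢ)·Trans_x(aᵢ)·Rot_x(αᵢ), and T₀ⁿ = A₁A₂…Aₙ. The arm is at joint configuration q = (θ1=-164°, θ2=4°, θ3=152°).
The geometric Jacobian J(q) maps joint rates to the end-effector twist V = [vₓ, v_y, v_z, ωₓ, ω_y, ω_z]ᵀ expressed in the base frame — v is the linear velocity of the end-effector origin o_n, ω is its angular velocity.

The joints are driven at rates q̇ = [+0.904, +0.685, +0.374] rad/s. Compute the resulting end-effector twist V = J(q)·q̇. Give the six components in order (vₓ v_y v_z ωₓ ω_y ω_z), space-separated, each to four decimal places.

o_n = [-0.1457, 0.3489, 0.0067]
J₁: ẑ×o_n = [-0.3489, -0.1457, 0.0000], ω = ẑ
J2: z=[0.2756, -0.9613, 0.0000] o=[-0.1346, -0.0386, 0.0000] → [-0.0065, -0.0019, 0.0961, 0.2756, -0.9613, 0.0000]
J3: z=[0.0671, 0.0192, -0.9976] o=[-0.7195, -0.2063, -0.0426] → [0.5548, -0.5757, 0.0262, 0.0671, 0.0192, -0.9976]
V = J·q̇ = [-0.1123, -0.3483, 0.0756, 0.2139, -0.6513, 0.5309]

-0.1123 -0.3483 0.0756 0.2139 -0.6513 0.5309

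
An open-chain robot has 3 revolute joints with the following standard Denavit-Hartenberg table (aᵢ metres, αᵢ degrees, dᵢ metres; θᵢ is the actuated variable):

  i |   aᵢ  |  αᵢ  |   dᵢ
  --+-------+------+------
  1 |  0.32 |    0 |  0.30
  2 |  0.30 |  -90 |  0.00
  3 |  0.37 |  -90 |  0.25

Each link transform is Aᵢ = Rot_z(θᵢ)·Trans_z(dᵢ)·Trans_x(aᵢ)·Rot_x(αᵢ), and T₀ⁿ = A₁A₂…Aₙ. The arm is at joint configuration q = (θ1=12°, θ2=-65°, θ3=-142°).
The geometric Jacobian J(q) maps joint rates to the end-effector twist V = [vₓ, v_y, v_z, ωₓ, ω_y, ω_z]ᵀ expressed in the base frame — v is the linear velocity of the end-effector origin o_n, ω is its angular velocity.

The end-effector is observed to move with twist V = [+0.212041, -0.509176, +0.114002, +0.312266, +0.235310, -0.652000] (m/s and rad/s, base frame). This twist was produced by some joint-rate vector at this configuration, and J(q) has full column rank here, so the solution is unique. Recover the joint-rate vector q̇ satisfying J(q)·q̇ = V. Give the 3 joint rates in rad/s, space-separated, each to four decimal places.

-0.9730 0.3210 0.3910

o_n = [0.5177, 0.2102, 0.5278]
J₁: ẑ×o_n = [-0.2102, 0.5177, 0.0000], ω = ẑ
J2: z=[0.0000, 0.0000, 1.0000] o=[0.3130, 0.0665, 0.3000] → [-0.1437, 0.2047, 0.0000, 0.0000, 0.0000, 1.0000]
J3: z=[0.7986, 0.6018, 0.0000] o=[0.4936, -0.1731, 0.3000] → [0.1371, -0.1819, 0.2916, 0.7986, 0.6018, 0.0000]
q̇ = J⁺·V = [-0.9730, 0.3210, 0.3910]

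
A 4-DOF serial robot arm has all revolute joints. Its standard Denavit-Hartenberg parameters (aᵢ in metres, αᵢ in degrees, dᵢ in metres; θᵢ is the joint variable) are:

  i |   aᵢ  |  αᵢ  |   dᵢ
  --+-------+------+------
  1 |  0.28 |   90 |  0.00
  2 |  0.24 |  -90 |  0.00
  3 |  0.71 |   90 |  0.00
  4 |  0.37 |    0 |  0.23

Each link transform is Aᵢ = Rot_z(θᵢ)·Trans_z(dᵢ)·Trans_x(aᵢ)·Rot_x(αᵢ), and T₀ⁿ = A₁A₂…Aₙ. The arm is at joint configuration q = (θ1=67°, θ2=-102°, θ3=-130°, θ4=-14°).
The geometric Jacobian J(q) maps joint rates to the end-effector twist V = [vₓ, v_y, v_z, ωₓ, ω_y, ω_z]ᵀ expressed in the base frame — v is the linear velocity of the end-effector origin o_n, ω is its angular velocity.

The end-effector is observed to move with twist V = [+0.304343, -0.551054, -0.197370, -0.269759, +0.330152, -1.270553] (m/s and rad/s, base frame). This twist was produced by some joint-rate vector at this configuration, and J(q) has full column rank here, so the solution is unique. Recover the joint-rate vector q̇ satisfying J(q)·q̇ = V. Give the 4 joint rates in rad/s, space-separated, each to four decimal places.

o_n = [0.7436, 0.0342, 0.6283]
J₁: ẑ×o_n = [-0.0342, 0.7436, 0.0000], ω = ẑ
J2: z=[0.9205, -0.3907, 0.0000] o=[0.1094, 0.2577, 0.0000] → [-0.2455, -0.5784, 0.0420, 0.9205, -0.3907, 0.0000]
J3: z=[0.3822, 0.9004, -0.2079] o=[0.0899, 0.2118, -0.2348] → [0.7402, -0.4658, -0.6564, 0.3822, 0.9004, -0.2079]
J4: z=[-0.5295, 0.3978, 0.7493] o=[0.6276, 0.0866, 0.2117] → [0.2050, 0.3075, -0.0184, -0.5295, 0.3978, 0.7493]
q̇ = J⁺·V = [-0.9010, -0.6460, 0.2710, -0.4180]

-0.9010 -0.6460 0.2710 -0.4180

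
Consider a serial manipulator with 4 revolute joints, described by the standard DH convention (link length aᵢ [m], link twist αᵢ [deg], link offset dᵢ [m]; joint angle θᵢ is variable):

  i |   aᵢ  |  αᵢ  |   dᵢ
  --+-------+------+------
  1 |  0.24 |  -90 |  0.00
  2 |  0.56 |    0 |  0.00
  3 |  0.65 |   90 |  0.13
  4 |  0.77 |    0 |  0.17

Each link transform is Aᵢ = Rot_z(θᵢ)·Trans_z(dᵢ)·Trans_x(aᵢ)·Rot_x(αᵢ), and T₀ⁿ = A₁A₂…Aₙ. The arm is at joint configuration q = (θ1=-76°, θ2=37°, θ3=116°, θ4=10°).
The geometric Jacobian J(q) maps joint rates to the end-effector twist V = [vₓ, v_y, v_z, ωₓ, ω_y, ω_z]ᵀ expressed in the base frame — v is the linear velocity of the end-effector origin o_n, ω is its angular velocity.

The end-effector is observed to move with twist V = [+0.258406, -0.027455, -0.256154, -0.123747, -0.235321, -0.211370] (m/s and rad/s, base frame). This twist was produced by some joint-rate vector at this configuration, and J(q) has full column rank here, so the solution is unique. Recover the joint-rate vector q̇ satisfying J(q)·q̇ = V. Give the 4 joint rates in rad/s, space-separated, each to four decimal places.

o_n = [0.1372, 0.5396, -1.1278]
J₁: ẑ×o_n = [-0.5396, 0.1372, 0.0000], ω = ẑ
J2: z=[0.9703, 0.2419, 0.0000] o=[0.0581, -0.2329, 0.0000] → [-0.2728, 1.0943, 0.7304, 0.9703, 0.2419, 0.0000]
J3: z=[0.9703, 0.2419, 0.0000] o=[0.1663, -0.6668, -0.3370] → [-0.1913, 0.7673, 1.1776, 0.9703, 0.2419, 0.0000]
J4: z=[0.1098, -0.4405, -0.8910] o=[0.1523, -0.0734, -0.6321] → [0.7646, 0.0679, 0.0607, 0.1098, -0.4405, -0.8910]
q̇ = J⁺·V = [0.1780, 0.1660, -0.3430, 0.4370]

0.1780 0.1660 -0.3430 0.4370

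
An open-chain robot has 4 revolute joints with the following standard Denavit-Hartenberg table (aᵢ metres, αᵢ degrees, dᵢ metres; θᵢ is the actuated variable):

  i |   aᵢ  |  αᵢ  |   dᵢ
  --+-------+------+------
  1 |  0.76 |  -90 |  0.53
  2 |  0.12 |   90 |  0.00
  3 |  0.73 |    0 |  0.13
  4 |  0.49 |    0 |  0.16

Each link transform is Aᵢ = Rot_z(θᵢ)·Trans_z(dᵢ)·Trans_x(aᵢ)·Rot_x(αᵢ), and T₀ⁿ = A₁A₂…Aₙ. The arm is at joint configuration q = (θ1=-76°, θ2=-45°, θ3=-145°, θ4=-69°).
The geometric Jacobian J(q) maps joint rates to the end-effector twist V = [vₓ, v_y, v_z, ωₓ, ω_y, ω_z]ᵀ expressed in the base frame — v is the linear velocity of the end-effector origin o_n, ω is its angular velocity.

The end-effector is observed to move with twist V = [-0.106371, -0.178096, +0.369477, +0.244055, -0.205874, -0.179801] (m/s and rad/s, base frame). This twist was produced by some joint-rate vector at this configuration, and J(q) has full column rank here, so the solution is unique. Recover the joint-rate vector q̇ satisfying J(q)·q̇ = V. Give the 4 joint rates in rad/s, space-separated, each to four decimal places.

0.0790 0.1870 0.4840 -0.8500

o_n = [-0.1574, 0.0332, 0.1098]
J₁: ẑ×o_n = [-0.0332, -0.1574, 0.0000], ω = ẑ
J2: z=[0.9703, 0.2419, 0.0000] o=[0.1839, -0.7374, 0.5300] → [-0.1016, 0.4077, 0.8303, 0.9703, 0.2419, 0.0000]
J3: z=[-0.1711, 0.6861, 0.7071] o=[0.2044, -0.8198, 0.6149] → [-0.9496, -0.3422, 0.1023, -0.1711, 0.6861, 0.7071]
J4: z=[-0.1711, 0.6861, 0.7071] o=[-0.3264, -0.4216, 0.2839] → [-0.4410, 0.0897, -0.1938, -0.1711, 0.6861, 0.7071]
q̇ = J⁺·V = [0.0790, 0.1870, 0.4840, -0.8500]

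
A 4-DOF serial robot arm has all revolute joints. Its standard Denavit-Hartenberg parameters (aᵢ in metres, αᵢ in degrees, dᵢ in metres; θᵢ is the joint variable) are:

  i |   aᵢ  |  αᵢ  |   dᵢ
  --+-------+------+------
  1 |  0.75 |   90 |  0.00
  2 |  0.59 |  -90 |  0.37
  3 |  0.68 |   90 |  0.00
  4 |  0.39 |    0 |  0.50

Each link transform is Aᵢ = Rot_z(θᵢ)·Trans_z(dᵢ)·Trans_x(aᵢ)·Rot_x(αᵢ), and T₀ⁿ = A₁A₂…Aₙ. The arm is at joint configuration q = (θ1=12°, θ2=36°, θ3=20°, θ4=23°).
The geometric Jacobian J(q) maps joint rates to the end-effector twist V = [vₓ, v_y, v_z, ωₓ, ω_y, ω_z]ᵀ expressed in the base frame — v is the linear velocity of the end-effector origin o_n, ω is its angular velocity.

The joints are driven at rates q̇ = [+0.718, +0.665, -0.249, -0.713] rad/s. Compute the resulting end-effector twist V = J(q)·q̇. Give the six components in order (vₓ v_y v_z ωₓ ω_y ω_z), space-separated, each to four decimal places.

o_n = [2.1216, -0.0444, 1.1445]
J₁: ẑ×o_n = [0.0444, 2.1216, -0.0000], ω = ẑ
J2: z=[0.2079, -0.9781, 0.0000] o=[0.7336, 0.1559, 0.0000] → [-1.1195, -0.2379, 1.3160, 0.2079, -0.9781, 0.0000]
J3: z=[-0.5749, -0.1222, 0.8090] o=[1.2774, -0.1067, 0.3468] → [-0.1479, 1.1415, 0.0673, -0.5749, -0.1222, 0.8090]
J4: z=[0.4660, -0.8616, 0.2010] o=[1.7347, 0.2282, 0.7224] → [-0.3089, -0.1189, 0.2063, 0.4660, -0.8616, 0.2010]
V = J·q̇ = [-0.4555, 1.1656, 0.7113, -0.0509, -0.0057, 0.3732]

-0.4555 1.1656 0.7113 -0.0509 -0.0057 0.3732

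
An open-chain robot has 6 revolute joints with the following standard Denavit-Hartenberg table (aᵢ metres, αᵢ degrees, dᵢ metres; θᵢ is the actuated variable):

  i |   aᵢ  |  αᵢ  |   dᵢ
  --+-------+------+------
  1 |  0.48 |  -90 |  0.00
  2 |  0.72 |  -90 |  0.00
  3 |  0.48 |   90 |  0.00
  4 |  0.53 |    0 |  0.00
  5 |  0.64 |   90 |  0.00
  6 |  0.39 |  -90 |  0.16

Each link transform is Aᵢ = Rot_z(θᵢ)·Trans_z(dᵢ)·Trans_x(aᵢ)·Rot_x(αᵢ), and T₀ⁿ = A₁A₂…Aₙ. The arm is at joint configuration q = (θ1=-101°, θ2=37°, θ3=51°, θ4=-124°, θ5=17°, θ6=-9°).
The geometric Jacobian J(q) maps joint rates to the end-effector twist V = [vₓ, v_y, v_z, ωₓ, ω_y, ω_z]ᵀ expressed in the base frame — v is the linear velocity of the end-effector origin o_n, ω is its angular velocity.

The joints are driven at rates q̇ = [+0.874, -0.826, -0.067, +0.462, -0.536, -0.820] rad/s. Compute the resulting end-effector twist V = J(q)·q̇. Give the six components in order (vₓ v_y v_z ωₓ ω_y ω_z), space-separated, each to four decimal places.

1.3149 0.6632 1.1572 -1.5564 -0.2402 0.8566

o_n = [-0.1583, -1.7094, 0.7937]
J₁: ẑ×o_n = [1.7094, -0.1583, 0.0000], ω = ẑ
J2: z=[0.9816, -0.1908, 0.0000] o=[-0.0916, -0.4712, 0.0000] → [-0.1514, -0.7791, -1.2282, 0.9816, -0.1908, 0.0000]
J3: z=[0.1148, 0.5908, -0.7986] o=[-0.2013, -1.0356, -0.4333] → [0.1868, -0.1752, -0.1028, 0.1148, 0.5908, -0.7986]
J4: z=[0.4993, -0.7293, -0.4677] o=[-0.6135, -1.2013, -0.6151] → [-1.2651, -0.9163, 0.0783, 0.4993, -0.7293, -0.4677]
J5: z=[0.4993, -0.7293, -0.4677] o=[-0.4095, -1.3586, -0.1519] → [-0.8538, -0.5896, 0.0080, 0.4993, -0.7293, -0.4677]
J6: z=[0.8548, 0.5027, 0.1287] o=[-0.3190, -1.6556, 0.4077] → [0.2010, -0.3092, -0.1268, 0.8548, 0.5027, 0.1287]
V = J·q̇ = [1.3149, 0.6632, 1.1572, -1.5564, -0.2402, 0.8566]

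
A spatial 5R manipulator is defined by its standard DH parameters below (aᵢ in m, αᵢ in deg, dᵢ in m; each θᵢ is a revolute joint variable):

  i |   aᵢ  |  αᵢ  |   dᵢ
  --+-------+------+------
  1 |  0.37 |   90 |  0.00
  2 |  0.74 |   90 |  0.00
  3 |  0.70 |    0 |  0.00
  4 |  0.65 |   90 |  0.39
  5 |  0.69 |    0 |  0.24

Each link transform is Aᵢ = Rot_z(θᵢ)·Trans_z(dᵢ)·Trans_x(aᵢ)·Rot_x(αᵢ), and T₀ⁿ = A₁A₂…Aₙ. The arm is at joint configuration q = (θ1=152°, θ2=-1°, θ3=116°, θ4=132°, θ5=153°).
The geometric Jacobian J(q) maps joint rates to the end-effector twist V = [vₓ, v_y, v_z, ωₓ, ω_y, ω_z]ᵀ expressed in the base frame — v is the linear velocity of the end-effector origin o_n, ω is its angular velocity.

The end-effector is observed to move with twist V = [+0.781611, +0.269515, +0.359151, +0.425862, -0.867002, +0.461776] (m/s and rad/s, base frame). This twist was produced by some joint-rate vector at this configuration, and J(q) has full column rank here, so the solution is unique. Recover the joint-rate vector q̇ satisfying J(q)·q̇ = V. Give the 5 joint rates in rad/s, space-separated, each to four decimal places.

o_n = [-0.1679, 0.8667, -0.7066]
J₁: ẑ×o_n = [-0.8667, -0.1679, 0.0000], ω = ẑ
J2: z=[0.4695, 0.8829, 0.0000] o=[-0.3267, 0.1737, 0.0000] → [-0.6239, 0.3317, 0.1851, 0.4695, 0.8829, 0.0000]
J3: z=[0.0154, -0.0082, -0.9998] o=[-0.9800, 0.5211, -0.0129] → [0.3513, -0.8013, 0.0120, 0.0154, -0.0082, -0.9998]
J4: z=[0.0154, -0.0082, -0.9998] o=[-0.4137, 0.9325, -0.0076] → [-0.0601, -0.2350, 0.0010, 0.0154, -0.0082, -0.9998]
J5: z=[0.9944, -0.1045, 0.0162] o=[-0.4757, 0.2829, -0.3933] → [0.0233, 0.3166, 0.6127, 0.9944, -0.1045, 0.0162]
q̇ = J⁺·V = [-0.2600, -0.8870, -0.1450, -0.5630, 0.8580]

-0.2600 -0.8870 -0.1450 -0.5630 0.8580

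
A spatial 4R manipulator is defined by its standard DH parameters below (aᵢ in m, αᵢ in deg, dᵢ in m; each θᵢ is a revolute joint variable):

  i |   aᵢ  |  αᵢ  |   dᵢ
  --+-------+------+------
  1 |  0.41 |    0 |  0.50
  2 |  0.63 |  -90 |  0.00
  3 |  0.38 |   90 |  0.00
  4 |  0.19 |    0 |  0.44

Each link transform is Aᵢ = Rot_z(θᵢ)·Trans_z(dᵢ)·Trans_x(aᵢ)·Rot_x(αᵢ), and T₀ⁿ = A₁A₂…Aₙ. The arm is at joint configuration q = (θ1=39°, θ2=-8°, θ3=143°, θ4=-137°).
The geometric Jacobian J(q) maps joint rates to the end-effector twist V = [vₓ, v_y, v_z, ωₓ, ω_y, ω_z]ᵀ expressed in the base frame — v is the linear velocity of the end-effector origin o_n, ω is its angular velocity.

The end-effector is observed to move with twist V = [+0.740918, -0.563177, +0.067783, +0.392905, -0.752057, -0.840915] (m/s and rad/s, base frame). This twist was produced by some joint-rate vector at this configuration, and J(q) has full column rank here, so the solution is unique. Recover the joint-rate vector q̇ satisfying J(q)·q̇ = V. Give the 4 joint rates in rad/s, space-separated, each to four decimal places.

-0.5870 -0.3210 -0.8470 -0.0840

o_n = [0.9874, 0.5087, 0.0035]
J₁: ẑ×o_n = [-0.5087, 0.9874, 0.0000], ω = ẑ
J2: z=[0.0000, 0.0000, 1.0000] o=[0.3186, 0.2580, 0.5000] → [-0.2506, 0.6687, 0.0000, 0.0000, 0.0000, 1.0000]
J3: z=[-0.5150, 0.8572, 0.0000] o=[0.8586, 0.5825, 0.5000] → [-0.4256, -0.2557, -0.0723, -0.5150, 0.8572, 0.0000]
J4: z=[0.5159, 0.3100, -0.7986] o=[0.5985, 0.4262, 0.2713] → [-0.0171, -0.1724, -0.0780, 0.5159, 0.3100, -0.7986]
q̇ = J⁺·V = [-0.5870, -0.3210, -0.8470, -0.0840]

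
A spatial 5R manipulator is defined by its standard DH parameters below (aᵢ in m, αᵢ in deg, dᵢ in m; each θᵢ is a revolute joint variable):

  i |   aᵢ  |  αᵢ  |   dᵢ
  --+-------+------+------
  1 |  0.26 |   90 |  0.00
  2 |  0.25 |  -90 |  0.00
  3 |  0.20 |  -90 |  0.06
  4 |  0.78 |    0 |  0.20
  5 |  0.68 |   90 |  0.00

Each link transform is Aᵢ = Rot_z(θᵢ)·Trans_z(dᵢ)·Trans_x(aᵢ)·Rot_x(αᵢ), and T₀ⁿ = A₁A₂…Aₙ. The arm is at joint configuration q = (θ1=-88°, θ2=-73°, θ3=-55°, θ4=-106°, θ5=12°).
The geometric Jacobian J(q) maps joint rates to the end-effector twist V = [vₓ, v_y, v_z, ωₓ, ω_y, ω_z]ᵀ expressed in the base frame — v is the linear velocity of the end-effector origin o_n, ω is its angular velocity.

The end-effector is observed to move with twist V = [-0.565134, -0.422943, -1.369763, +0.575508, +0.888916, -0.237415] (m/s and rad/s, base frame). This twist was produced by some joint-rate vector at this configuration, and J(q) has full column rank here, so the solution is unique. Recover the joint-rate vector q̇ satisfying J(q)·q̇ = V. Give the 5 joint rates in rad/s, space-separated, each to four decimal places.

o_n = [0.2284, -1.7867, 0.0736]
J₁: ẑ×o_n = [1.7867, 0.2284, -0.0000], ω = ẑ
J2: z=[-0.9994, -0.0349, 0.0000] o=[0.0091, -0.2598, 0.0000] → [-0.0026, 0.0735, 1.5336, -0.9994, -0.0349, 0.0000]
J3: z=[0.0334, -0.9557, 0.2924] o=[0.0116, -0.3329, -0.2391] → [0.1263, 0.0529, 0.1586, 0.0334, -0.9557, 0.2924]
J4: z=[0.5816, -0.2193, -0.7834] o=[-0.1489, -0.4295, -0.3312] → [-1.1520, -0.5310, -0.7066, 0.5816, -0.2193, -0.7834]
J5: z=[0.5816, -0.2193, -0.7834] o=[0.1672, -1.1477, -0.1508] → [-0.5498, -0.1784, -0.3582, 0.5816, -0.2193, -0.7834]
q̇ = J⁺·V = [0.1000, -0.5580, -0.9290, 0.9660, -0.8820]

0.1000 -0.5580 -0.9290 0.9660 -0.8820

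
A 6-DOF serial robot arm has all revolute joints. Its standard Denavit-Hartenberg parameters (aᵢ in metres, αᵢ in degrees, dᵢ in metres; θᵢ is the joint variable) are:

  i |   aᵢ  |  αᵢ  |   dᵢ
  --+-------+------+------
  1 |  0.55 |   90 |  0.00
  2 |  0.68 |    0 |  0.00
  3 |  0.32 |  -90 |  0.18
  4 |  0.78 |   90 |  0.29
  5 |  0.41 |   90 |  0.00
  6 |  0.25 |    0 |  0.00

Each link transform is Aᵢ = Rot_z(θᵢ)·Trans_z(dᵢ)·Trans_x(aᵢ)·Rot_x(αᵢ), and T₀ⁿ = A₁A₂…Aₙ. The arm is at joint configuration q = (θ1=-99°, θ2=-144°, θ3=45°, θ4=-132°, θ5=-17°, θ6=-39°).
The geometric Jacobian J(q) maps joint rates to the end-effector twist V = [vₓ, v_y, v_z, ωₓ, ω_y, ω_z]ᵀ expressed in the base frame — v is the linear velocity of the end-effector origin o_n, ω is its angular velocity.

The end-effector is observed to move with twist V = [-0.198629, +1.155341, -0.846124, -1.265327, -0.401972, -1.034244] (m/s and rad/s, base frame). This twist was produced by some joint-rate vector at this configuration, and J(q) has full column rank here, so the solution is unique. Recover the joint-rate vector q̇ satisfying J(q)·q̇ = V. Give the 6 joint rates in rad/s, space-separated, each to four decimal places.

-0.4430 0.6640 0.0010 0.4860 -0.7140 -0.2030

o_n = [-1.3075, 0.0192, 0.0485]
J₁: ẑ×o_n = [-0.0192, -1.3075, 0.0000], ω = ẑ
J2: z=[-0.9877, 0.1564, 0.0000] o=[-0.0860, -0.5432, 0.0000] → [0.0076, 0.0479, -0.3644, -0.9877, 0.1564, 0.0000]
J3: z=[-0.9877, 0.1564, 0.0000] o=[0.0000, 0.0001, -0.3997] → [0.0701, 0.4426, 0.1857, -0.9877, 0.1564, 0.0000]
J4: z=[-0.1545, -0.9755, -0.1564] o=[-0.1699, 0.0777, -0.7158] → [-0.7547, 0.2960, -1.1007, -0.1545, -0.9755, -0.1564]
J5: z=[0.6427, -0.2195, 0.7340] o=[-0.8000, -0.1951, -0.2456] → [-0.2219, -0.5615, 0.0264, 0.6427, -0.2195, 0.7340]
J6: z=[0.3671, 0.9291, -0.0436] o=[-1.0757, -0.0732, 0.0323] → [0.0191, 0.0042, 0.2492, 0.3671, 0.9291, -0.0436]
q̇ = J⁺·V = [-0.4430, 0.6640, 0.0010, 0.4860, -0.7140, -0.2030]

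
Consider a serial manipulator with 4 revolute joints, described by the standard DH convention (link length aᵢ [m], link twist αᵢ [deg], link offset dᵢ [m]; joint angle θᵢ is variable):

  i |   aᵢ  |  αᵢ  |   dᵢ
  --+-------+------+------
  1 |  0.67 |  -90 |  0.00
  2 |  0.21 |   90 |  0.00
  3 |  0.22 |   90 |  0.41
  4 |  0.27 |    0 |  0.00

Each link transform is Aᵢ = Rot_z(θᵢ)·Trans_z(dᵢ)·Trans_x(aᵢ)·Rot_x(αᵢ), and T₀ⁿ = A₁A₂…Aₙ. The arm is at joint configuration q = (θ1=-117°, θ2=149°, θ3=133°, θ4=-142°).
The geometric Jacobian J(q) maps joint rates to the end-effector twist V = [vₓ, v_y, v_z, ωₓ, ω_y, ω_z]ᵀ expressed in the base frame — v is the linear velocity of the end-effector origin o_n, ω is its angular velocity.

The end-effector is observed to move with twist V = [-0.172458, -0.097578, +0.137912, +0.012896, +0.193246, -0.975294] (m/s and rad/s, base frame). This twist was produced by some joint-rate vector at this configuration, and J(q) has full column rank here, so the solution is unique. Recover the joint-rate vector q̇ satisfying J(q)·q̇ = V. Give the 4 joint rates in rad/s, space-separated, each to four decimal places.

o_n = [-0.2767, -0.5546, -0.3146]
J₁: ẑ×o_n = [0.5546, -0.2767, 0.0000], ω = ẑ
J2: z=[0.8910, -0.4540, 0.0000] o=[-0.3042, -0.5970, 0.0000] → [0.1428, 0.2803, 0.0502, 0.8910, -0.4540, 0.0000]
J3: z=[-0.2338, -0.4589, -0.8572] o=[-0.2225, -0.4366, -0.1082] → [-0.0065, -0.0018, 0.0027, -0.2338, -0.4589, -0.8572]
J4: z=[0.8923, 0.2489, -0.3767] o=[-0.2333, -0.8124, -0.3823] → [0.1140, -0.0441, 0.2408, 0.8923, 0.2489, -0.3767]
q̇ = J⁺·V = [-0.3060, -0.5400, 0.4820, 0.6800]

-0.3060 -0.5400 0.4820 0.6800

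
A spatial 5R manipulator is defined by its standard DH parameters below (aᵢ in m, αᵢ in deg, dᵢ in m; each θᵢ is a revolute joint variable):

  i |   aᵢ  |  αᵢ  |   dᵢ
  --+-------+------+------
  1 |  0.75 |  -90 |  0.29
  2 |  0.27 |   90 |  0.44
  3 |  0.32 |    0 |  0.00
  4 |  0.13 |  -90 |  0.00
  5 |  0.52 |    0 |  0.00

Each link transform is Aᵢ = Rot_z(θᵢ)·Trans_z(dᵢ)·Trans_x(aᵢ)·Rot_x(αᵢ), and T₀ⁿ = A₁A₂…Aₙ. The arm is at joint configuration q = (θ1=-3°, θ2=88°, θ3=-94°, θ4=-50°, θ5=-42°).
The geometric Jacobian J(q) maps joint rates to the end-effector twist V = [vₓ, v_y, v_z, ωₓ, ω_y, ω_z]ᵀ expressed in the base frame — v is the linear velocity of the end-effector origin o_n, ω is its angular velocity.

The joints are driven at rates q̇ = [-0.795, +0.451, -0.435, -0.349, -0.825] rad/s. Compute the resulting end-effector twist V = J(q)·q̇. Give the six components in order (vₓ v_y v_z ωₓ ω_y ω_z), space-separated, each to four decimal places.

o_n = [1.0807, -0.2397, 0.4722]
J₁: ẑ×o_n = [0.2397, 1.0807, -0.0000], ω = ẑ
J2: z=[0.0523, 0.9986, 0.0000] o=[0.7490, -0.0393, 0.2900] → [0.1819, -0.0095, -0.3418, 0.0523, 0.9986, 0.0000]
J3: z=[0.9980, -0.0523, 0.0349] o=[0.7814, 0.3997, 0.0202] → [-0.0013, -0.4407, -0.6224, 0.9980, -0.0523, 0.0349]
J4: z=[0.9980, -0.0523, 0.0349] o=[0.7639, 0.0809, 0.0425] → [-0.0113, -0.4178, -0.3034, 0.9980, -0.0523, 0.0349]
J5: z=[-0.0219, -0.8090, -0.5874] o=[0.7563, 0.0048, 0.1476] → [-0.4062, -0.1835, 0.2678, -0.0219, -0.8090, -0.5874]
V = J·q̇ = [0.2311, -0.3746, 0.0015, -0.7408, 1.1588, -0.3377]

0.2311 -0.3746 0.0015 -0.7408 1.1588 -0.3377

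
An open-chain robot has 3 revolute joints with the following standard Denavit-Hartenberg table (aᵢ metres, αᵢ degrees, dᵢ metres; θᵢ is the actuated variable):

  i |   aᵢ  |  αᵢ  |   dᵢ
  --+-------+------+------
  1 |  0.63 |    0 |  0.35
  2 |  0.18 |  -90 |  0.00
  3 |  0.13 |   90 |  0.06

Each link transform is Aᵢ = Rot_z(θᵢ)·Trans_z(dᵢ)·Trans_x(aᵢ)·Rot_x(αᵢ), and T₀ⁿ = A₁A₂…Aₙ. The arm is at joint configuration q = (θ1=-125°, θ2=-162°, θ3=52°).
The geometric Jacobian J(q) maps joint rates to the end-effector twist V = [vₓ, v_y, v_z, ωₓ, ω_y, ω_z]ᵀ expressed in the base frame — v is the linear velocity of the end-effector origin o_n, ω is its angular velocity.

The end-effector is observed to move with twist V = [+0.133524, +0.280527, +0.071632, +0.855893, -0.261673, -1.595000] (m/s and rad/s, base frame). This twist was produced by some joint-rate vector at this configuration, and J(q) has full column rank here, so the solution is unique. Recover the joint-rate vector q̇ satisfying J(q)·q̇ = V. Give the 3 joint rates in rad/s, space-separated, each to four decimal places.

-0.6160 -0.9790 -0.8950

o_n = [-0.3427, -0.2498, 0.2476]
J₁: ẑ×o_n = [0.2498, -0.3427, 0.0000], ω = ẑ
J2: z=[0.0000, 0.0000, 1.0000] o=[-0.3614, -0.5161, 0.3500] → [-0.2662, 0.0186, 0.0000, 0.0000, 0.0000, 1.0000]
J3: z=[-0.9563, 0.2924, 0.0000] o=[-0.3087, -0.3439, 0.3500] → [-0.0300, -0.0980, -0.0800, -0.9563, 0.2924, 0.0000]
q̇ = J⁺·V = [-0.6160, -0.9790, -0.8950]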